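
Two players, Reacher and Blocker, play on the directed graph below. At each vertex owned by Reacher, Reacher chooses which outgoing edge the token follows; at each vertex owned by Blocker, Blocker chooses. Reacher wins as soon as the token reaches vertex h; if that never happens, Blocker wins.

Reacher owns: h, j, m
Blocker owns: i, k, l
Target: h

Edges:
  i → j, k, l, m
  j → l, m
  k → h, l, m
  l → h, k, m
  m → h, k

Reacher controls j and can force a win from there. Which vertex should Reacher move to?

A0 = {h}
A1: add {m} — m (Reacher) has m→h.
A2: add {j} — j (Reacher) has j→m.
A3 = A2; e.g. i (Blocker) can still go to k. Fixed point.
From j, successor m is in the attractor (rank 1); the other successor l is not.

m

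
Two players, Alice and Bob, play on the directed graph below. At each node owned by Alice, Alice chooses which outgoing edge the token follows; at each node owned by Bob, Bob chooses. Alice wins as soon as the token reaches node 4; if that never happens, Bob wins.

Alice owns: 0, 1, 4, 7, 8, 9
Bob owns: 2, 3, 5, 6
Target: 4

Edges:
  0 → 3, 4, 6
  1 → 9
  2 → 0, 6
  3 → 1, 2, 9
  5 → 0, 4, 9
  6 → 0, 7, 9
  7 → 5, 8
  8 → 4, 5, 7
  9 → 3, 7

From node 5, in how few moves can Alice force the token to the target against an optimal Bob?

A0 = {4}
A1: add {0, 8} — 0 (Alice) has 0→4; 8 (Alice) has 8→4.
A2: add {7} — 7 (Alice) has 7→8.
A3: add {9} — 9 (Alice) has 9→7.
A4: add {1, 5, 6} — 1 (Alice) has 1→9; 5 (Bob): all of {0, 4, 9} already in; 6 (Bob): all of {0, 7, 9} already in.
5 enters the attractor at level 4, so Alice can force the target in 4 moves from there.

4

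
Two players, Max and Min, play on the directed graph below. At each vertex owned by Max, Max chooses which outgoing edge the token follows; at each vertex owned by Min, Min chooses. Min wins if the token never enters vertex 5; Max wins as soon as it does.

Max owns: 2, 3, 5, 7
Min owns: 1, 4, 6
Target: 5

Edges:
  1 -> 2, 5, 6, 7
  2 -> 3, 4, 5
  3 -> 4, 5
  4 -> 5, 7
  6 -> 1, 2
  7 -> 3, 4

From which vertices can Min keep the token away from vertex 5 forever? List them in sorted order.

A0 = {5}
A1: add {2, 3} — 2 (Max) has 2→5; 3 (Max) has 3→5.
A2: add {7} — 7 (Max) has 7→3.
A3: add {4} — 4 (Min): all of {5, 7} already in.
A4 = A3; e.g. 1 (Min) can still go to 6. Fixed point.
Max's attractor = {2, 3, 4, 5, 7}; Min avoids the target exactly from the complement.

1, 6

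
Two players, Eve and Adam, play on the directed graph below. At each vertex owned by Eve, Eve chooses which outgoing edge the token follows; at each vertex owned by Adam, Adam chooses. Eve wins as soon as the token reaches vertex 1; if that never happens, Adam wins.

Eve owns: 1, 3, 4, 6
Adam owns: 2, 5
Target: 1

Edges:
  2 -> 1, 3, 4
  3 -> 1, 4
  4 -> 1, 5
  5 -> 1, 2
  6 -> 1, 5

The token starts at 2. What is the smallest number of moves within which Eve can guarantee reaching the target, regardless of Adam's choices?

A0 = {1}
A1: add {3, 4, 6} — 3 (Eve) has 3→1; 4 (Eve) has 4→1; 6 (Eve) has 6→1.
A2: add {2} — 2 (Adam): all of {1, 3, 4} already in.
2 enters the attractor at level 2, so Eve can force the target in 2 moves from there.

2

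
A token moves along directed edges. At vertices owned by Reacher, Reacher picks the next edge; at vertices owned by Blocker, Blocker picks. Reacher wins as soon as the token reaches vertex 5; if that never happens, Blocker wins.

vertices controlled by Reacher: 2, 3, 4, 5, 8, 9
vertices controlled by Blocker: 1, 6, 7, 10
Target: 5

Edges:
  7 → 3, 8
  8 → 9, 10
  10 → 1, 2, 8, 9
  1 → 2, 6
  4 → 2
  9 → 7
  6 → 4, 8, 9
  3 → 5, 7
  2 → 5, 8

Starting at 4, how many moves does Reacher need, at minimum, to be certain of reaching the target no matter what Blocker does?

2

A0 = {5}
A1: add {2, 3} — 2 (Reacher) has 2→5; 3 (Reacher) has 3→5.
A2: add {4} — 4 (Reacher) has 4→2.
A3 = A2; e.g. 1 (Blocker) can still go to 6. Fixed point.
4 enters the attractor at level 2, so Reacher can force the target in 2 moves from there.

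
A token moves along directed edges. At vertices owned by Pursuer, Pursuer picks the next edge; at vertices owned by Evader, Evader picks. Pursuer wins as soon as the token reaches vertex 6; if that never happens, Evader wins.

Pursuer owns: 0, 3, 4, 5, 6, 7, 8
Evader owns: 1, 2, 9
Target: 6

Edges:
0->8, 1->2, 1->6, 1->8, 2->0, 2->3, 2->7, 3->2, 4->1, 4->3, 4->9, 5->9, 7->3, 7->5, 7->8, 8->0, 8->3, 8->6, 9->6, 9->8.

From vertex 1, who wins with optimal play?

Evader

A0 = {6}
A1: add {8} — 8 (Pursuer) has 8→6.
A2: add {0, 7, 9} — 0 (Pursuer) has 0→8; 7 (Pursuer) has 7→8; 9 (Evader): all of {6, 8} already in.
A3: add {4, 5} — 4 (Pursuer) has 4→9; 5 (Pursuer) has 5→9.
A4 = A3; e.g. 1 (Evader) can still go to 2. Fixed point.
1 never enters the attractor, so Evader can avoid the target forever.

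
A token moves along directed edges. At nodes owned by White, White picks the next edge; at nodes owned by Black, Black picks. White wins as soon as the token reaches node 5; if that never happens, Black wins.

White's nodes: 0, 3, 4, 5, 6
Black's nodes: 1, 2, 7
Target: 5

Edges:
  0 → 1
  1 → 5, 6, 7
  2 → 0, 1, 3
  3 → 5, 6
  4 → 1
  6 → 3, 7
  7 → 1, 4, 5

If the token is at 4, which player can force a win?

Black

A0 = {5}
A1: add {3} — 3 (White) has 3→5.
A2: add {6} — 6 (White) has 6→3.
A3 = A2; e.g. 0 (White) has no edge into A2. Fixed point.
4 never enters the attractor, so Black can avoid the target forever.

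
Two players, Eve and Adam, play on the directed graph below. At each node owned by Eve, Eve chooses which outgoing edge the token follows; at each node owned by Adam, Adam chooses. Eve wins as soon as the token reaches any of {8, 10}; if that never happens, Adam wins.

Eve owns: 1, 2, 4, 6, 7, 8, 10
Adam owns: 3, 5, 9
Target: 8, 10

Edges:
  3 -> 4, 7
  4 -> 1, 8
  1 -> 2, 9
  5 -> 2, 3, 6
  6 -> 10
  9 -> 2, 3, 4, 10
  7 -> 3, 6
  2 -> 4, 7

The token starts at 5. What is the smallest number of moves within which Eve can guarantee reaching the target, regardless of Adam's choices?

A0 = {8, 10}
A1: add {4, 6} — 4 (Eve) has 4→8; 6 (Eve) has 6→10.
A2: add {2, 7} — 2 (Eve) has 2→4; 7 (Eve) has 7→6.
A3: add {1, 3} — 1 (Eve) has 1→2; 3 (Adam): all of {4, 7} already in.
A4: add {5, 9} — 5 (Adam): all of {2, 3, 6} already in; 9 (Adam): all of {2, 3, 4, 10} already in.
A4 = all vertices. Fixed point.
5 enters the attractor at level 4, so Eve can force the target in 4 moves from there.

4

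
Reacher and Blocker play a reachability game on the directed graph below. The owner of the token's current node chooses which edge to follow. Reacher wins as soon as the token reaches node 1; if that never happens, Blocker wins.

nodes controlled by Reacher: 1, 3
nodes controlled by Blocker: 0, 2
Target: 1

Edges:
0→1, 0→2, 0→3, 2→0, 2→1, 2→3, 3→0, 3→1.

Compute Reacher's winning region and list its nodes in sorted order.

A0 = {1}
A1: add {3} — 3 (Reacher) has 3→1.
A2 = A1; e.g. 0 (Blocker) can still go to 2. Fixed point.
Reacher's winning region = {1, 3}.

1, 3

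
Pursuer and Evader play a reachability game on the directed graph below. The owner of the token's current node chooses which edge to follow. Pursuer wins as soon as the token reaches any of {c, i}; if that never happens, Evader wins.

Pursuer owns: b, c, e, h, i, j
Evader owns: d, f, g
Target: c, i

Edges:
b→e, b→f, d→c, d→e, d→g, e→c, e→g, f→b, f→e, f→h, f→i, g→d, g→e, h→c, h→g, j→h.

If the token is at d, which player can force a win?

Evader

A0 = {c, i}
A1: add {e, h} — e (Pursuer) has e→c; h (Pursuer) has h→c.
A2: add {b, j} — b (Pursuer) has b→e; j (Pursuer) has j→h.
A3: add {f} — f (Evader): all of {b, e, h, i} already in.
A4 = A3; e.g. d (Evader) can still go to g. Fixed point.
d never enters the attractor, so Evader can avoid the target forever.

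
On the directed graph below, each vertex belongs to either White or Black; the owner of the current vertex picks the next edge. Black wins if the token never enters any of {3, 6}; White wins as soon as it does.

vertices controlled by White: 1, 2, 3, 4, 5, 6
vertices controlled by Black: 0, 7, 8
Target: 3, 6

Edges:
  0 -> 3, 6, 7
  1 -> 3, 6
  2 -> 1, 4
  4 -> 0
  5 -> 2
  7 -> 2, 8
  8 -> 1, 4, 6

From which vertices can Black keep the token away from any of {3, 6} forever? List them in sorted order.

0, 4, 7, 8

A0 = {3, 6}
A1: add {1} — 1 (White) has 1→3.
A2: add {2} — 2 (White) has 2→1.
A3: add {5} — 5 (White) has 5→2.
A4 = A3; e.g. 0 (Black) can still go to 7. Fixed point.
White's attractor = {1, 2, 3, 5, 6}; Black avoids the target exactly from the complement.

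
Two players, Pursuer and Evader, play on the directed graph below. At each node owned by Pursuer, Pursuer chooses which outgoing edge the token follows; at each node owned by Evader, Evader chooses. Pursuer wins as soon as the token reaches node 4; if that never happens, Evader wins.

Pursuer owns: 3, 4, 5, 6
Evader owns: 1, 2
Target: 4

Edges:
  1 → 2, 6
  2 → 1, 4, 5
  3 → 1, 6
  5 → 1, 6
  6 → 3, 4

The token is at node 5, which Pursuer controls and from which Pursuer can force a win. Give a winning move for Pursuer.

6

A0 = {4}
A1: add {6} — 6 (Pursuer) has 6→4.
A2: add {3, 5} — 3 (Pursuer) has 3→6; 5 (Pursuer) has 5→6.
A3 = A2; e.g. 1 (Evader) can still go to 2. Fixed point.
From 5, successor 6 is in the attractor (rank 1); the other successor 1 is not.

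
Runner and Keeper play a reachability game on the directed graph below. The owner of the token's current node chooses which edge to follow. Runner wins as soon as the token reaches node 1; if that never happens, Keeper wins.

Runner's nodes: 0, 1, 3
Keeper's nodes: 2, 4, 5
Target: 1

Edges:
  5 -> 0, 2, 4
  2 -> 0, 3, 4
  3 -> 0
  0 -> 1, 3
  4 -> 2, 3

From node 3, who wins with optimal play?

A0 = {1}
A1: add {0} — 0 (Runner) has 0→1.
A2: add {3} — 3 (Runner) has 3→0.
A3 = A2; e.g. 2 (Keeper) can still go to 4. Fixed point.
3 ∈ A2, so Runner can force the target.

Runner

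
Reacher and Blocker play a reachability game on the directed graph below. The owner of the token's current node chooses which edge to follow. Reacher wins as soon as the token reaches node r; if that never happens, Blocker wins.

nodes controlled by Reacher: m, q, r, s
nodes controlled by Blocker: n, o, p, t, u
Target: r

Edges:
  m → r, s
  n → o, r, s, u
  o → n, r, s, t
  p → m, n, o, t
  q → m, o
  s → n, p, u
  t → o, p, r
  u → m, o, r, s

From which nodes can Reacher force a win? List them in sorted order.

A0 = {r}
A1: add {m} — m (Reacher) has m→r.
A2: add {q} — q (Reacher) has q→m.
A3 = A2; e.g. n (Blocker) can still go to o. Fixed point.
Reacher's winning region = {m, q, r}.

m, q, r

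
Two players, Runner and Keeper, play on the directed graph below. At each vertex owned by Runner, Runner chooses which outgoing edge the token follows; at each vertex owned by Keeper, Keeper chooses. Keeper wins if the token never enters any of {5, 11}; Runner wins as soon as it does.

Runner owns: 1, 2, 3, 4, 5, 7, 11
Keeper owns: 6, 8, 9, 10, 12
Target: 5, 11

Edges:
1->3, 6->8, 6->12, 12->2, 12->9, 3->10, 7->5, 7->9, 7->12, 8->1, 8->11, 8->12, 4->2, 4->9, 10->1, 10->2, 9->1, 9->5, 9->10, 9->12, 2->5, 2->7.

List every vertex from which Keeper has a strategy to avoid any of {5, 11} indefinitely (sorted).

A0 = {5, 11}
A1: add {2, 7} — 2 (Runner) has 2→5; 7 (Runner) has 7→5.
A2: add {4} — 4 (Runner) has 4→2.
A3 = A2; e.g. 1 (Runner) has no edge into A2. Fixed point.
Runner's attractor = {2, 4, 5, 7, 11}; Keeper avoids the target exactly from the complement.

1, 3, 6, 8, 9, 10, 12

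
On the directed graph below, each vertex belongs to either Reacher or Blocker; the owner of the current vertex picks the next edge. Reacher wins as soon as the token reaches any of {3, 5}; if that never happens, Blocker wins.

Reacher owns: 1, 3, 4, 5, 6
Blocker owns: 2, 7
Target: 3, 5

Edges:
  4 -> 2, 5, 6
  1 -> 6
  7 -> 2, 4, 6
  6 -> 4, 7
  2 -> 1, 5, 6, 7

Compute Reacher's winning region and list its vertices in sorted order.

A0 = {3, 5}
A1: add {4} — 4 (Reacher) has 4→5.
A2: add {6} — 6 (Reacher) has 6→4.
A3: add {1} — 1 (Reacher) has 1→6.
A4 = A3; e.g. 2 (Blocker) can still go to 7. Fixed point.
Reacher's winning region = {1, 3, 4, 5, 6}.

1, 3, 4, 5, 6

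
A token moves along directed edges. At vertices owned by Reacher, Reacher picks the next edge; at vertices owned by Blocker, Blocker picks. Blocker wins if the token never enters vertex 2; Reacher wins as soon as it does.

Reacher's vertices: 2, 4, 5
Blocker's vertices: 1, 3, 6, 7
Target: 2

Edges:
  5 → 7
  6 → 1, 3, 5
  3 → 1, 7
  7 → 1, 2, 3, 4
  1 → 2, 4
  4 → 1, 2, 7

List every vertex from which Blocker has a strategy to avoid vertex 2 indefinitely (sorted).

A0 = {2}
A1: add {4} — 4 (Reacher) has 4→2.
A2: add {1} — 1 (Blocker): all of {2, 4} already in.
A3 = A2; e.g. 3 (Blocker) can still go to 7. Fixed point.
Reacher's attractor = {1, 2, 4}; Blocker avoids the target exactly from the complement.

3, 5, 6, 7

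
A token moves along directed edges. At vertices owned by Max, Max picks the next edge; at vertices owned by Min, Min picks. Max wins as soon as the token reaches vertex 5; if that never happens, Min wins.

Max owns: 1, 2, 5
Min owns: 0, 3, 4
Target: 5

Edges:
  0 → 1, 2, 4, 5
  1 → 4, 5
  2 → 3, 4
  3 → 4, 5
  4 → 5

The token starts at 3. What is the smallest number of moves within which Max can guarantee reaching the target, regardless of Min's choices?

2

A0 = {5}
A1: add {1, 4} — 1 (Max) has 1→5; 4 (Min): all of {5} already in.
A2: add {2, 3} — 2 (Max) has 2→4; 3 (Min): all of {4, 5} already in.
3 enters the attractor at level 2, so Max can force the target in 2 moves from there.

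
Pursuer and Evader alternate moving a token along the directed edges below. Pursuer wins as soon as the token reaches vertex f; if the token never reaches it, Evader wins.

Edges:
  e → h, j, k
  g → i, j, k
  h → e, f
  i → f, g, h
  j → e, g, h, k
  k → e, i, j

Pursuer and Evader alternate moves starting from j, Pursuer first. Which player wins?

Evader

Track states (vertex, player-to-move).
A0 = {(f,Pursuer), (f,Evader)}
A1: add {(h,Pursuer), (i,Pursuer)}.
A2 = A1; e.g. (e,Pursuer) stays out. (j,Pursuer) never enters ⇒ Evader avoids the target.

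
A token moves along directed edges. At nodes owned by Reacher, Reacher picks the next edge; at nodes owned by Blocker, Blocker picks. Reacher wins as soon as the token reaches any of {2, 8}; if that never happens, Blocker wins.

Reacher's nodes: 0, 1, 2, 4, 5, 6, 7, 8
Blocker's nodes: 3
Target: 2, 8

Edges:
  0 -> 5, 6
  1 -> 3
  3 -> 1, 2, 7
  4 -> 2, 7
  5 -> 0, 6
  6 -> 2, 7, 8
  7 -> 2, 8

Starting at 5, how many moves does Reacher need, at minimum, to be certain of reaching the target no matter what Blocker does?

2

A0 = {2, 8}
A1: add {4, 6, 7} — 4 (Reacher) has 4→2; 6 (Reacher) has 6→2; 7 (Reacher) has 7→2.
A2: add {0, 5} — 0 (Reacher) has 0→6; 5 (Reacher) has 5→6.
A3 = A2; e.g. 1 (Reacher) has no edge into A2. Fixed point.
5 enters the attractor at level 2, so Reacher can force the target in 2 moves from there.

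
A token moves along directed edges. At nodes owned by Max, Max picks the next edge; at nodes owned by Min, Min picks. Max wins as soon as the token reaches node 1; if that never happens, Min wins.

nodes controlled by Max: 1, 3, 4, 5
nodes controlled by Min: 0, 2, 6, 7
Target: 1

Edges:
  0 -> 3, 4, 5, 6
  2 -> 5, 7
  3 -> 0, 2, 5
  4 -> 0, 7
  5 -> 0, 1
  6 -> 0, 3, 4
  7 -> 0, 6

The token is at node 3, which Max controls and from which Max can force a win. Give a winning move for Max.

A0 = {1}
A1: add {5} — 5 (Max) has 5→1.
A2: add {3} — 3 (Max) has 3→5.
A3 = A2; e.g. 0 (Min) can still go to 4. Fixed point.
From 3, successor 5 is in the attractor (rank 1); the other successors 0, 2 are not.

5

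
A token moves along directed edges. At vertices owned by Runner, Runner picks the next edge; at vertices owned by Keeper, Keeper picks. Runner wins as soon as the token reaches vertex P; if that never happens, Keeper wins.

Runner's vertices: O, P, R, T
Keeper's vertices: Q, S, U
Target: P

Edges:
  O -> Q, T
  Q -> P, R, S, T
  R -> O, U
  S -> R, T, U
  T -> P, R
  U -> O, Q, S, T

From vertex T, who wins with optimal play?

Runner

A0 = {P}
A1: add {T} — T (Runner) has T→P.
T ∈ A1, so Runner can force the target.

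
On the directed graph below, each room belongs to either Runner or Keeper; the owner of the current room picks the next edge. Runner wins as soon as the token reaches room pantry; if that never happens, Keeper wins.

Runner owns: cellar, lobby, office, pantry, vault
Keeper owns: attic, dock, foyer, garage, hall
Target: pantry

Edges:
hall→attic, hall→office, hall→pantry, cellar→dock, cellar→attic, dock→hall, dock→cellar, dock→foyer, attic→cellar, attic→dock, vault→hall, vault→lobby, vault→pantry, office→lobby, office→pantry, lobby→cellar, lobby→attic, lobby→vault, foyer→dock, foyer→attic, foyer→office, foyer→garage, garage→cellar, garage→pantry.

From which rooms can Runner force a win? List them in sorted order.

A0 = {pantry}
A1: add {office, vault} — vault (Runner) has vault→pantry; office (Runner) has office→pantry.
A2: add {lobby} — lobby (Runner) has lobby→vault.
A3 = A2; e.g. hall (Keeper) can still go to attic. Fixed point.
Runner's winning region = {lobby, office, pantry, vault}.

lobby, office, pantry, vault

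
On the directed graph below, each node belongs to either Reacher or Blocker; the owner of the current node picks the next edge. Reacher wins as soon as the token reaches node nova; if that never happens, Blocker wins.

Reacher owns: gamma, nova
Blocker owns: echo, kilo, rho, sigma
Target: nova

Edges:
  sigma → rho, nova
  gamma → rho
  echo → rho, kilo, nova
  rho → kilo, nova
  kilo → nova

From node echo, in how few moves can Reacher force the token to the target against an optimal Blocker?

3

A0 = {nova}
A1: add {kilo} — kilo (Blocker): all of {nova} already in.
A2: add {rho} — rho (Blocker): all of {kilo, nova} already in.
A3: add {echo, gamma, sigma} — sigma (Blocker): all of {rho, nova} already in; gamma (Reacher) has gamma→rho; echo (Blocker): all of {rho, kilo, nova} already in.
A3 = all vertices. Fixed point.
echo enters the attractor at level 3, so Reacher can force the target in 3 moves from there.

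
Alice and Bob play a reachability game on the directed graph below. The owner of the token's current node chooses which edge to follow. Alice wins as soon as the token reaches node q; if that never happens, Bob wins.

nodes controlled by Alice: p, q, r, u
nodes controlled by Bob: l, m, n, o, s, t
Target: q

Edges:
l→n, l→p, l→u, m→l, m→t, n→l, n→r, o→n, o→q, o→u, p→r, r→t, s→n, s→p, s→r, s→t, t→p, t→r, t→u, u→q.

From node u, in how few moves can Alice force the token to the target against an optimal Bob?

1

A0 = {q}
A1: add {u} — u (Alice) has u→q.
A2 = A1; e.g. l (Bob) can still go to n. Fixed point.
u enters the attractor at level 1, so Alice can force the target in 1 move from there.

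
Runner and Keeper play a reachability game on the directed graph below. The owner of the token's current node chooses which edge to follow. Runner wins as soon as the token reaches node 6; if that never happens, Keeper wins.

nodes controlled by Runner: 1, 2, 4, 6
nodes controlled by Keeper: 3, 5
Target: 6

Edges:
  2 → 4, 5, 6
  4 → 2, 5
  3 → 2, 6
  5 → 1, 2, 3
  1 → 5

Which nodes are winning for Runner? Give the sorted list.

2, 3, 4, 6

A0 = {6}
A1: add {2} — 2 (Runner) has 2→6.
A2: add {3, 4} — 3 (Keeper): all of {2, 6} already in; 4 (Runner) has 4→2.
A3 = A2; e.g. 1 (Runner) has no edge into A2. Fixed point.
Runner's winning region = {2, 3, 4, 6}.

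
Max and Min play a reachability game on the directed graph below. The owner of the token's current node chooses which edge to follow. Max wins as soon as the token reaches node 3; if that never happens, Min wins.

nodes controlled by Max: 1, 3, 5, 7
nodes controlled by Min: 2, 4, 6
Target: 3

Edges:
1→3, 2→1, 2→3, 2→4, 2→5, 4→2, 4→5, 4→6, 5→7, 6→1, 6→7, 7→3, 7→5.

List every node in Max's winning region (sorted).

A0 = {3}
A1: add {1, 7} — 1 (Max) has 1→3; 7 (Max) has 7→3.
A2: add {5, 6} — 5 (Max) has 5→7; 6 (Min): all of {1, 7} already in.
A3 = A2; e.g. 2 (Min) can still go to 4. Fixed point.
Max's winning region = {1, 3, 5, 6, 7}.

1, 3, 5, 6, 7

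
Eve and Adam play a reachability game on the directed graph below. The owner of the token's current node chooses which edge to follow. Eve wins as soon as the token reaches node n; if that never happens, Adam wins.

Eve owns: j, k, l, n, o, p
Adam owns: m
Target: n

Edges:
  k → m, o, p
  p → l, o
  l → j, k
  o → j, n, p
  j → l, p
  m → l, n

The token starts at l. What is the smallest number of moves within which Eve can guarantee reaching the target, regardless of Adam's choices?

3

A0 = {n}
A1: add {o} — o (Eve) has o→n.
A2: add {k, p} — k (Eve) has k→o; p (Eve) has p→o.
A3: add {j, l} — j (Eve) has j→p; l (Eve) has l→k.
l enters the attractor at level 3, so Eve can force the target in 3 moves from there.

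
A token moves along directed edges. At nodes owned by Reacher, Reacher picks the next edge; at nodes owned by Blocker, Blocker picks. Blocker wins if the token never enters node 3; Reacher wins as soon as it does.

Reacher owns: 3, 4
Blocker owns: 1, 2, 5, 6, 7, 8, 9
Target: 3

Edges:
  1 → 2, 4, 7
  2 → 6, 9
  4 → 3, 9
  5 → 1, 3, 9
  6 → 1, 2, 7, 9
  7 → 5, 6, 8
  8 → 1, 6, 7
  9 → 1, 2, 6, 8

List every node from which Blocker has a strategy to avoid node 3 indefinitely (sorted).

A0 = {3}
A1: add {4} — 4 (Reacher) has 4→3.
A2 = A1; e.g. 1 (Blocker) can still go to 2. Fixed point.
Reacher's attractor = {3, 4}; Blocker avoids the target exactly from the complement.

1, 2, 5, 6, 7, 8, 9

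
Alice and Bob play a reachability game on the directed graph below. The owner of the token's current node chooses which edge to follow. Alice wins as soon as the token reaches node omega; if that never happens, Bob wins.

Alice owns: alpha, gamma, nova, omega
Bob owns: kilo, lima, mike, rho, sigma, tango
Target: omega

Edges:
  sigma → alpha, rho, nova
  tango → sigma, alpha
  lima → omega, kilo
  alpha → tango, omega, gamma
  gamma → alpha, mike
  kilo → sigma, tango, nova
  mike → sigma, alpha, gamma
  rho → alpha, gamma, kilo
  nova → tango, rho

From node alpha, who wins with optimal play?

A0 = {omega}
A1: add {alpha} — alpha (Alice) has alpha→omega.
alpha ∈ A1, so Alice can force the target.

Alice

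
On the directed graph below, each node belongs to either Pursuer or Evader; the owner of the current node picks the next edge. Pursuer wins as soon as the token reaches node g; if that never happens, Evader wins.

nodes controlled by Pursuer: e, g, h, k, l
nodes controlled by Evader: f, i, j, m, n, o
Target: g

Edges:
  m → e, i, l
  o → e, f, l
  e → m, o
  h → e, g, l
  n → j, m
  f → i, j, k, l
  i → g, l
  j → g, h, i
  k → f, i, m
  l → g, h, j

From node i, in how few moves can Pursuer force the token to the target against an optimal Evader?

2

A0 = {g}
A1: add {h, l} — h (Pursuer) has h→g; l (Pursuer) has l→g.
A2: add {i} — i (Evader): all of {g, l} already in.
i enters the attractor at level 2, so Pursuer can force the target in 2 moves from there.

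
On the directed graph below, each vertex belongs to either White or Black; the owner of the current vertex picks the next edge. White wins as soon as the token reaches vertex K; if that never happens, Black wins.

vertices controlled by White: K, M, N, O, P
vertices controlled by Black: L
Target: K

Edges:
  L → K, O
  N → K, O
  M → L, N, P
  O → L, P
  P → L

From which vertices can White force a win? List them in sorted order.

K, M, N

A0 = {K}
A1: add {N} — N (White) has N→K.
A2: add {M} — M (White) has M→N.
A3 = A2; e.g. L (Black) can still go to O. Fixed point.
White's winning region = {K, M, N}.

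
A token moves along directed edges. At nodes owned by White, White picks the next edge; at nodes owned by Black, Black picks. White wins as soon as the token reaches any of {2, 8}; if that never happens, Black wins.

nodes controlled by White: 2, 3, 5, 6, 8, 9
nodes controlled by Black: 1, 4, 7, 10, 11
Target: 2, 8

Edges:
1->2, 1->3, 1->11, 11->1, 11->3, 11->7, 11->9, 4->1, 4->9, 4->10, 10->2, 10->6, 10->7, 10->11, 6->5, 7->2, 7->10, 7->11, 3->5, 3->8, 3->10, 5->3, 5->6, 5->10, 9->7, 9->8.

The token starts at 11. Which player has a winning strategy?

A0 = {2, 8}
A1: add {3, 9} — 3 (White) has 3→8; 9 (White) has 9→8.
A2: add {5} — 5 (White) has 5→3.
A3: add {6} — 6 (White) has 6→5.
A4 = A3; e.g. 1 (Black) can still go to 11. Fixed point.
11 never enters the attractor, so Black can avoid the target forever.

Black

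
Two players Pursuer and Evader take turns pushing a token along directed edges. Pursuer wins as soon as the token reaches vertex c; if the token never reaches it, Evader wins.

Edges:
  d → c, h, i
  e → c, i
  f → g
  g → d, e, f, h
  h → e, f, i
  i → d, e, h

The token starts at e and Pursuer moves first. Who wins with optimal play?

Track states (vertex, player-to-move).
A0 = {(c,Pursuer), (c,Evader)}
A1: add {(d,Pursuer), (e,Pursuer)}.
(e,Pursuer) ∈ A1 ⇒ Pursuer forces the target.

Pursuer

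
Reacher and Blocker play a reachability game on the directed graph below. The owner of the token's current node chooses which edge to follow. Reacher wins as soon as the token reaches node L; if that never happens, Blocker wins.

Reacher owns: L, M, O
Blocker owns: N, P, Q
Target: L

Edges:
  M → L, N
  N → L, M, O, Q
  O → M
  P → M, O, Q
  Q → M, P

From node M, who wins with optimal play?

A0 = {L}
A1: add {M} — M (Reacher) has M→L.
M ∈ A1, so Reacher can force the target.

Reacher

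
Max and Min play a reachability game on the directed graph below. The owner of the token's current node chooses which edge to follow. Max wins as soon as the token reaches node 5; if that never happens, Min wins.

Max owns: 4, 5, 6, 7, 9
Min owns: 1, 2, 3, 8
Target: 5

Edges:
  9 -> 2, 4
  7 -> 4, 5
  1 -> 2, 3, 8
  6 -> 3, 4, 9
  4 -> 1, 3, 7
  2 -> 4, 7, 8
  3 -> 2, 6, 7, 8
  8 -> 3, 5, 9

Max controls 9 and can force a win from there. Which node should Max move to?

A0 = {5}
A1: add {7} — 7 (Max) has 7→5.
A2: add {4} — 4 (Max) has 4→7.
A3: add {6, 9} — 6 (Max) has 6→4; 9 (Max) has 9→4.
A4 = A3; e.g. 1 (Min) can still go to 2. Fixed point.
From 9, successor 4 is in the attractor (rank 2); the other successor 2 is not.

4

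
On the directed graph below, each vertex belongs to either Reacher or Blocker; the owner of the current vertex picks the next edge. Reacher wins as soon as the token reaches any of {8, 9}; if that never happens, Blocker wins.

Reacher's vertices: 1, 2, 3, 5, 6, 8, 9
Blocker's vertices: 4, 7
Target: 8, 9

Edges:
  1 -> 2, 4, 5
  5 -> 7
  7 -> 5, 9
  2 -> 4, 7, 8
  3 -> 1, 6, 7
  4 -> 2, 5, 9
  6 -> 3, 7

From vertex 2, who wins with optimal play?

Reacher

A0 = {8, 9}
A1: add {2} — 2 (Reacher) has 2→8.
2 ∈ A1, so Reacher can force the target.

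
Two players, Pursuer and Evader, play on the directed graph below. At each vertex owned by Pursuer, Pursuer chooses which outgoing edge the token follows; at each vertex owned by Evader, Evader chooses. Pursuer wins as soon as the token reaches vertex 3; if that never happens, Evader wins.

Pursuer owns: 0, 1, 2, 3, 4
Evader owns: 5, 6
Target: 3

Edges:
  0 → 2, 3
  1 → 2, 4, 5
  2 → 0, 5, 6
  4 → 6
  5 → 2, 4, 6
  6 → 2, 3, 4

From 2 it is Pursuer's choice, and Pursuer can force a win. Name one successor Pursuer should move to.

A0 = {3}
A1: add {0} — 0 (Pursuer) has 0→3.
A2: add {2} — 2 (Pursuer) has 2→0.
A3: add {1} — 1 (Pursuer) has 1→2.
A4 = A3; e.g. 4 (Pursuer) has no edge into A3. Fixed point.
From 2, successor 0 is in the attractor (rank 1); the other successors 5, 6 are not.

0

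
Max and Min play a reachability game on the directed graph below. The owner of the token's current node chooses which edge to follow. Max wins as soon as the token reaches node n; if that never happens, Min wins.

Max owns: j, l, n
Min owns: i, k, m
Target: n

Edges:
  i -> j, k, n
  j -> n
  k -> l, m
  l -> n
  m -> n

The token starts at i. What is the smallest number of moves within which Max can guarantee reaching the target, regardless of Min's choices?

3

A0 = {n}
A1: add {j, l, m} — j (Max) has j→n; l (Max) has l→n; m (Min): all of {n} already in.
A2: add {k} — k (Min): all of {l, m} already in.
A3: add {i} — i (Min): all of {j, k, n} already in.
A3 = all vertices. Fixed point.
i enters the attractor at level 3, so Max can force the target in 3 moves from there.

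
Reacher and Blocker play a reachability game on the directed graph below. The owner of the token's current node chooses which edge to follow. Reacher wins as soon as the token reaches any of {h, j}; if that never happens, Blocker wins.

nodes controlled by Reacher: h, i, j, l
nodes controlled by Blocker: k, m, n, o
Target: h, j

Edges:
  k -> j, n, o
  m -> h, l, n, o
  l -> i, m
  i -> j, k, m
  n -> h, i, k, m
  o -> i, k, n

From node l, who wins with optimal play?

A0 = {h, j}
A1: add {i} — i (Reacher) has i→j.
A2: add {l} — l (Reacher) has l→i.
A3 = A2; e.g. k (Blocker) can still go to n. Fixed point.
l ∈ A2, so Reacher can force the target.

Reacher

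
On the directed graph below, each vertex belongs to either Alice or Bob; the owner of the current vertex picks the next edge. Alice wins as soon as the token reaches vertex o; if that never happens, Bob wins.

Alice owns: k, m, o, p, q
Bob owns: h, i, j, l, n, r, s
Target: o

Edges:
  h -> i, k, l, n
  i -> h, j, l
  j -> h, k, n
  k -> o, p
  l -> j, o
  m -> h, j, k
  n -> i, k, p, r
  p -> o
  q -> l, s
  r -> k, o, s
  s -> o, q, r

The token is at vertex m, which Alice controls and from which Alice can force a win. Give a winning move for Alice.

A0 = {o}
A1: add {k, p} — k (Alice) has k→o; p (Alice) has p→o.
A2: add {m} — m (Alice) has m→k.
A3 = A2; e.g. h (Bob) can still go to i. Fixed point.
From m, successor k is in the attractor (rank 1); the other successors h, j are not.

k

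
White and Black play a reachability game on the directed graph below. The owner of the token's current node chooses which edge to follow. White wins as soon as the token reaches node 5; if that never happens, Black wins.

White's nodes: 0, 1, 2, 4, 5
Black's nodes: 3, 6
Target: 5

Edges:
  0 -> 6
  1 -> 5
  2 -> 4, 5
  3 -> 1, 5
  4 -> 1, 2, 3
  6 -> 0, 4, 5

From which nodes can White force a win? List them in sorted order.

1, 2, 3, 4, 5

A0 = {5}
A1: add {1, 2} — 1 (White) has 1→5; 2 (White) has 2→5.
A2: add {3, 4} — 3 (Black): all of {1, 5} already in; 4 (White) has 4→1.
A3 = A2; e.g. 0 (White) has no edge into A2. Fixed point.
White's winning region = {1, 2, 3, 4, 5}.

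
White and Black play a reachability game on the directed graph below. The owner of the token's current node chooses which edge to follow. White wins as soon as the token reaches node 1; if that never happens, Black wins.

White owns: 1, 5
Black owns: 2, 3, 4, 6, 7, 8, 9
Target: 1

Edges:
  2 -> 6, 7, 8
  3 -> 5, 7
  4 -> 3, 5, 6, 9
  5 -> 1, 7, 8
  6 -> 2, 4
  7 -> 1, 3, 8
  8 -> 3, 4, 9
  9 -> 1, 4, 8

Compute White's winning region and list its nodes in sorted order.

A0 = {1}
A1: add {5} — 5 (White) has 5→1.
A2 = A1; e.g. 2 (Black) can still go to 6. Fixed point.
White's winning region = {1, 5}.

1, 5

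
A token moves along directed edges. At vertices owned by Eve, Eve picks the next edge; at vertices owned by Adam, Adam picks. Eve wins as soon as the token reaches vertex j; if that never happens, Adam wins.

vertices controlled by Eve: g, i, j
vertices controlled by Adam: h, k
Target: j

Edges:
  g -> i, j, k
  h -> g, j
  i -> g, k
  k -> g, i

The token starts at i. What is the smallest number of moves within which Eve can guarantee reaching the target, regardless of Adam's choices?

A0 = {j}
A1: add {g} — g (Eve) has g→j.
A2: add {h, i} — h (Adam): all of {g, j} already in; i (Eve) has i→g.
i enters the attractor at level 2, so Eve can force the target in 2 moves from there.

2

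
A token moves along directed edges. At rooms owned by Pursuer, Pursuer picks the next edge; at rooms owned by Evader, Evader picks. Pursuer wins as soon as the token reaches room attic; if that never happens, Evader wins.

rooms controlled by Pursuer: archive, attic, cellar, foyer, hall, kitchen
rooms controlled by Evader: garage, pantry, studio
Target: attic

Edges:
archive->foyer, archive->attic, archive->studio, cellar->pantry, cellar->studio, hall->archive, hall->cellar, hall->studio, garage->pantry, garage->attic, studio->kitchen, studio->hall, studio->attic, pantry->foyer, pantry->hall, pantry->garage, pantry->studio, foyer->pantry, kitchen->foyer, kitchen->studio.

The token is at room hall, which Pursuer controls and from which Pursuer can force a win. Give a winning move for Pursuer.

A0 = {attic}
A1: add {archive} — archive (Pursuer) has archive→attic.
A2: add {hall} — hall (Pursuer) has hall→archive.
A3 = A2; e.g. kitchen (Pursuer) has no edge into A2. Fixed point.
From hall, successor archive is in the attractor (rank 1); the other successors cellar, studio are not.

archive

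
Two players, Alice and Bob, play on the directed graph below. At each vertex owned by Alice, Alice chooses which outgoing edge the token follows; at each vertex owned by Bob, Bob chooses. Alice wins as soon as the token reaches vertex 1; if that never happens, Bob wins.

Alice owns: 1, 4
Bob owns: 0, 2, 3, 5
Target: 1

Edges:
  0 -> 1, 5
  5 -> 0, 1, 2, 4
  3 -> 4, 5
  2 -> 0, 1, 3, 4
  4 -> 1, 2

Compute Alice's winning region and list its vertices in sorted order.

1, 4

A0 = {1}
A1: add {4} — 4 (Alice) has 4→1.
A2 = A1; e.g. 0 (Bob) can still go to 5. Fixed point.
Alice's winning region = {1, 4}.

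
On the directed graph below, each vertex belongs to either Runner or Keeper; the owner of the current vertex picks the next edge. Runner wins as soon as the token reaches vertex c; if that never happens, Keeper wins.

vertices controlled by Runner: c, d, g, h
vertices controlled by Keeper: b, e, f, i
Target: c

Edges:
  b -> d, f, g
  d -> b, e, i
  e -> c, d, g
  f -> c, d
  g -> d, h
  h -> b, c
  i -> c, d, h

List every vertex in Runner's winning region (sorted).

c, g, h

A0 = {c}
A1: add {h} — h (Runner) has h→c.
A2: add {g} — g (Runner) has g→h.
A3 = A2; e.g. b (Keeper) can still go to d. Fixed point.
Runner's winning region = {c, g, h}.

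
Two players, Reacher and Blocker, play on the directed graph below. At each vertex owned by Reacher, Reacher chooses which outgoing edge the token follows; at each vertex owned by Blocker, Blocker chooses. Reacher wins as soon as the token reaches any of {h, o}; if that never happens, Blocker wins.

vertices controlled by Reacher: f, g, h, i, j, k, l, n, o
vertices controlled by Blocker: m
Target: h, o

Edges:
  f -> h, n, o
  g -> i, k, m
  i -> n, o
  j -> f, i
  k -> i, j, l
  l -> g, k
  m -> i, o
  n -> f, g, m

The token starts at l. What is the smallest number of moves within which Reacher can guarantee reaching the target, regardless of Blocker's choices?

A0 = {h, o}
A1: add {f, i} — f (Reacher) has f→h; i (Reacher) has i→o.
A2: add {g, j, k, m, n} — g (Reacher) has g→i; j (Reacher) has j→f; k (Reacher) has k→i; m (Blocker): all of {i, o} already in; n (Reacher) has n→f.
A3: add {l} — l (Reacher) has l→g.
A3 = all vertices. Fixed point.
l enters the attractor at level 3, so Reacher can force the target in 3 moves from there.

3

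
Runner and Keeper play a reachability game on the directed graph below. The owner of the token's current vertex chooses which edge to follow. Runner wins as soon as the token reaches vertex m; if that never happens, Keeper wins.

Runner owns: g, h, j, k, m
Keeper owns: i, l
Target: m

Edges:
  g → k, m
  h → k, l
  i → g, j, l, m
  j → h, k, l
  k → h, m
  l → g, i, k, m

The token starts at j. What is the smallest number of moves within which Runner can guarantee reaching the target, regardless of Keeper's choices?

A0 = {m}
A1: add {g, k} — g (Runner) has g→m; k (Runner) has k→m.
A2: add {h, j} — h (Runner) has h→k; j (Runner) has j→k.
A3 = A2; e.g. i (Keeper) can still go to l. Fixed point.
j enters the attractor at level 2, so Runner can force the target in 2 moves from there.

2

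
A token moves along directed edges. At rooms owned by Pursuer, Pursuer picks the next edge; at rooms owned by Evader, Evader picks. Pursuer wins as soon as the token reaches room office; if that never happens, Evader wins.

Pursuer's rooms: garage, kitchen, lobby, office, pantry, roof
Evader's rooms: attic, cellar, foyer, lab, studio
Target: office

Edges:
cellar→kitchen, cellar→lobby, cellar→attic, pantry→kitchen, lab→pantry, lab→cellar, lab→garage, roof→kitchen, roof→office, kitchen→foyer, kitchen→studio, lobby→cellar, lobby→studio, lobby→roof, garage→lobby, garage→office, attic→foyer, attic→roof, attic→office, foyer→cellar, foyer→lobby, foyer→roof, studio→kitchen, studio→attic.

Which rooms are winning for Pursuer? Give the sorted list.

garage, lobby, office, roof

A0 = {office}
A1: add {garage, roof} — garage (Pursuer) has garage→office; roof (Pursuer) has roof→office.
A2: add {lobby} — lobby (Pursuer) has lobby→roof.
A3 = A2; e.g. kitchen (Pursuer) has no edge into A2. Fixed point.
Pursuer's winning region = {garage, lobby, office, roof}.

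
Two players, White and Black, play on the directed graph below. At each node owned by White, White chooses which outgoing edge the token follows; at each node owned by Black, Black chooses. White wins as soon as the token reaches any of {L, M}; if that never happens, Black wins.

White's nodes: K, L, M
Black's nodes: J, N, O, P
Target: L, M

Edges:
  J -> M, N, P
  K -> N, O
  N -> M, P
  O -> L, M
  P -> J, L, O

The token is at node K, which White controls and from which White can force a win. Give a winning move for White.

O

A0 = {L, M}
A1: add {O} — O (Black): all of {L, M} already in.
A2: add {K} — K (White) has K→O.
A3 = A2; e.g. J (Black) can still go to N. Fixed point.
From K, successor O is in the attractor (rank 1); the other successor N is not.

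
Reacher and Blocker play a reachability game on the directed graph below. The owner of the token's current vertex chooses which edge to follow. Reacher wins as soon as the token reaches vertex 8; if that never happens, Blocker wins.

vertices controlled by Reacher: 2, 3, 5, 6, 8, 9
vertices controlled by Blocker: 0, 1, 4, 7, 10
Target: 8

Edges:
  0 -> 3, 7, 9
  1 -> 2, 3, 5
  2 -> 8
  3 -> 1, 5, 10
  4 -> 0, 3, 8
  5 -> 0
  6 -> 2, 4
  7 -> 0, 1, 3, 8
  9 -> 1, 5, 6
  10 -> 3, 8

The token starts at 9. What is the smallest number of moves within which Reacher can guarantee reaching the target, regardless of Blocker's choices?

A0 = {8}
A1: add {2} — 2 (Reacher) has 2→8.
A2: add {6} — 6 (Reacher) has 6→2.
A3: add {9} — 9 (Reacher) has 9→6.
A4 = A3; e.g. 0 (Blocker) can still go to 3. Fixed point.
9 enters the attractor at level 3, so Reacher can force the target in 3 moves from there.

3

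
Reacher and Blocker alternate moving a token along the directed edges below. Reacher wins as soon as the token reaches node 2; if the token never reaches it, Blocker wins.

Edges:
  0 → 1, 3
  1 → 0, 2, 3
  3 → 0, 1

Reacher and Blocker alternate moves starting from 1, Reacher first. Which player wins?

Track states (vertex, player-to-move).
A0 = {(2,Reacher), (2,Blocker)}
A1: add {(1,Reacher)}.
(1,Reacher) ∈ A1 ⇒ Reacher forces the target.

Reacher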